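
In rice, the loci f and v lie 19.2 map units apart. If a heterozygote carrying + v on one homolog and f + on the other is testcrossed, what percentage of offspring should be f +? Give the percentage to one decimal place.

40.4%

A map distance of 19.2 map units corresponds to a recombination frequency of 0.192.
The F1 is + v / f +, so f + is a parental gamete class with expected frequency (1 − r)/2 = 0.808/2 = 0.4040.
That is 0.4040 = 40.4% of the progeny.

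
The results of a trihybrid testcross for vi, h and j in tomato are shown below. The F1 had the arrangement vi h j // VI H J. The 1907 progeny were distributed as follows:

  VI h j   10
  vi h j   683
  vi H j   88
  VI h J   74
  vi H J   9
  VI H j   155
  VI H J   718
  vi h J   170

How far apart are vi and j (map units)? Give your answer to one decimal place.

18.0 map units

The two rarest classes, VI h j and vi H J, are the double crossovers. Comparing them with the parentals, only the vi allele has switched, so vi is the middle locus and the order is h – vi – j.
Crossovers in the vi–j interval produce the single-crossover classes vi h J and VI H j (170 + 155 = 325) plus the double crossovers (19).
RF(vi–j) = (325 + 19) / 1907 = 344/1907 = 0.1804 → 18.0 map units.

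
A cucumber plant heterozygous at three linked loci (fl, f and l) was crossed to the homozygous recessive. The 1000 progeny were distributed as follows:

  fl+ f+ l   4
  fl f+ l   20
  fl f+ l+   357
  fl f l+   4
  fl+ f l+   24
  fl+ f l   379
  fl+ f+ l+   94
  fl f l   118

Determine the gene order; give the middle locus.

The two most frequent reciprocal classes, fl f+ l+ and fl+ f l, are the parental types, so the F1 was fl f+ l+ / fl+ f l.
The two rarest classes, fl f l+ and fl+ f+ l, are the double crossovers. Comparing them with the parentals, only the f allele has switched, so f is the middle locus and the order is fl – f – l.

f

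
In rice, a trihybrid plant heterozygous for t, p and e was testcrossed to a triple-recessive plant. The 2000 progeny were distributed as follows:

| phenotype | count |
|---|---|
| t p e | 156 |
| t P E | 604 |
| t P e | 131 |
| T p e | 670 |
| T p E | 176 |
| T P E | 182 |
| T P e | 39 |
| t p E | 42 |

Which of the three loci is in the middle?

p

The two most frequent reciprocal classes, T p e and t P E, are the parental types, so the F1 was T p e / t P E.
The two rarest classes, T P e and t p E, are the double crossovers. Comparing them with the parentals, only the p allele has switched, so p is the middle locus and the order is e – p – t.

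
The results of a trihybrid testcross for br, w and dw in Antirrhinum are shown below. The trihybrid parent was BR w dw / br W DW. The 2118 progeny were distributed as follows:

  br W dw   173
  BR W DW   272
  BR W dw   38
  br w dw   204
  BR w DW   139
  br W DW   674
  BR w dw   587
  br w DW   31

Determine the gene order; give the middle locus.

The two rarest classes, BR W dw and br w DW, are the double crossovers. Comparing them with the parentals, only the w allele has switched, so w is the middle locus and the order is dw – w – br.

w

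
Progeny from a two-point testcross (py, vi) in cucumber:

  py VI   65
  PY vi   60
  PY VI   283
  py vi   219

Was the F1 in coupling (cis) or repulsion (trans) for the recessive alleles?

cis

The two most frequent classes are PY VI (283) and py vi (219); these are the parental (non-recombinant) types.
So the F1 carried PY VI on one chromosome and py vi on the other — the recessive alleles are on the same chromosome (cis / coupling).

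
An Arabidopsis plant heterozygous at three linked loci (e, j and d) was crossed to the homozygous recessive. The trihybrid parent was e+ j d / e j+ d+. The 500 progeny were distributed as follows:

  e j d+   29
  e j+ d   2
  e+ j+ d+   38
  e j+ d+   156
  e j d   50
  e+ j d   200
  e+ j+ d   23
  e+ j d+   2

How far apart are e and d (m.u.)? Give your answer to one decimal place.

18.4 m.u.

The two rarest classes, e+ j d+ and e j+ d, are the double crossovers. Comparing them with the parentals, only the d allele has switched, so d is the middle locus and the order is e – d – j.
Crossovers in the e–d interval produce the single-crossover classes e j d and e+ j+ d+ (50 + 38 = 88) plus the double crossovers (4).
RF(e–d) = (88 + 4) / 500 = 92/500 = 0.1840 → 18.4 m.u.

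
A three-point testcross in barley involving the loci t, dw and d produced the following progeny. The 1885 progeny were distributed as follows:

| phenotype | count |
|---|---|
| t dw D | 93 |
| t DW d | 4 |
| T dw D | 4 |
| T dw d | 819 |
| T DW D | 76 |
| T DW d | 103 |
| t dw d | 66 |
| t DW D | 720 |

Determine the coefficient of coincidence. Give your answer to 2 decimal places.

The two most frequent reciprocal classes, t DW D and T dw d, are the parental types, so the F1 was t DW D / T dw d.
The two rarest classes, t DW d and T dw D, are the double crossovers. Comparing them with the parentals, only the d allele has switched, so d is the middle locus and the order is dw – d – t.
dw–d: (196 + 8)/1885 = 0.1082; d–t: (142 + 8)/1885 = 0.0796.
Expected DCO frequency = 0.1082 × 0.0796 ≈ 0.00861; observed = 8/1885 ≈ 0.00424.
Coefficient of coincidence = 0.00424/0.00861 ≈ 0.49.

0.49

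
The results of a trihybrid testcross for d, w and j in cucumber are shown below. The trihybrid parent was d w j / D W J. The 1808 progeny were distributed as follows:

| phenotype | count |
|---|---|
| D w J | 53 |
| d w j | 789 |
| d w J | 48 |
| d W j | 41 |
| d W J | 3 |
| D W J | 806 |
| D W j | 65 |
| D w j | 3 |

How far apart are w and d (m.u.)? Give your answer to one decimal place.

5.5 m.u.

The two rarest classes, D w j and d W J, are the double crossovers. Comparing them with the parentals, only the d allele has switched, so d is the middle locus and the order is j – d – w.
Crossovers in the d–w interval produce the single-crossover classes d W j and D w J (41 + 53 = 94) plus the double crossovers (6).
RF(d–w) = (94 + 6) / 1808 = 100/1808 = 0.0553 → 5.5 m.u.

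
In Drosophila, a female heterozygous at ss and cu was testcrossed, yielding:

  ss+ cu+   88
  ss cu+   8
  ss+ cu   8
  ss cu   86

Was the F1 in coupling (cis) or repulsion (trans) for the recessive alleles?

cis

The two most frequent classes are ss+ cu+ (88) and ss cu (86); these are the parental (non-recombinant) types.
So the F1 carried ss+ cu+ on one chromosome and ss cu on the other — the recessive alleles are on the same chromosome (cis / coupling).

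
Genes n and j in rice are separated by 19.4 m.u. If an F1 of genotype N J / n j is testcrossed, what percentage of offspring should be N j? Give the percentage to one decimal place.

9.7%

A map distance of 19.4 m.u. corresponds to a recombination frequency of 0.194.
The F1 is N J / n j, so N j is a recombinant gamete class with expected frequency r/2 = 0.194/2 = 0.0970.
That is 0.0970 = 9.7% of the progeny.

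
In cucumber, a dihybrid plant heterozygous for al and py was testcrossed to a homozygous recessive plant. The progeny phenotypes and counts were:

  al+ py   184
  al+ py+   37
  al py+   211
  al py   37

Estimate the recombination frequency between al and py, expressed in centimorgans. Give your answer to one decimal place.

15.8 centimorgans

The two most frequent classes, al+ py (184) and al py+ (211), are the parental types, so the F1 was al+ py / al py+.
The recombinant classes are al+ py+ and al py: 37 + 37 = 74.
Recombination frequency = 74/469 = 0.1578 ≈ 15.8%, i.e. 15.8 centimorgans.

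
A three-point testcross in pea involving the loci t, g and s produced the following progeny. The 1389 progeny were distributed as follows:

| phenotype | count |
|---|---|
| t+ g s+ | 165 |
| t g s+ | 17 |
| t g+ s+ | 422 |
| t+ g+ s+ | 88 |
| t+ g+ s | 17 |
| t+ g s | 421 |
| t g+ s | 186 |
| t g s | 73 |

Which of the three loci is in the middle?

The two most frequent reciprocal classes, t+ g s and t g+ s+, are the parental types, so the F1 was t+ g s / t g+ s+.
The two rarest classes, t+ g+ s and t g s+, are the double crossovers. Comparing them with the parentals, only the g allele has switched, so g is the middle locus and the order is s – g – t.

g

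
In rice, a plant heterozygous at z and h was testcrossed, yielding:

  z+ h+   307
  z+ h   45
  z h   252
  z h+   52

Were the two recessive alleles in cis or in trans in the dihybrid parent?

The two most frequent classes are z+ h+ (307) and z h (252); these are the parental (non-recombinant) types.
So the F1 carried z+ h+ on one chromosome and z h on the other — the recessive alleles are on the same chromosome (cis / coupling).

cis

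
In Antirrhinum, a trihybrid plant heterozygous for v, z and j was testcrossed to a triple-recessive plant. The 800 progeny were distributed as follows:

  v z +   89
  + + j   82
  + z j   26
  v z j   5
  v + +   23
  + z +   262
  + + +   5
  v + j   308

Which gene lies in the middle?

The two most frequent reciprocal classes, + z + and v + j, are the parental types, so the F1 was + z + / v + j.
The two rarest classes, + + + and v z j, are the double crossovers. Comparing them with the parentals, only the z allele has switched, so z is the middle locus and the order is j – z – v.

z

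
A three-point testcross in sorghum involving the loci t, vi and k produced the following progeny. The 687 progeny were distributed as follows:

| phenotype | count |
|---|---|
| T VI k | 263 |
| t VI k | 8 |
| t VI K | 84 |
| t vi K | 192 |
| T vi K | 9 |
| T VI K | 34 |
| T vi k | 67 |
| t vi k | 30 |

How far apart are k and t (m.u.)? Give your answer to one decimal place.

11.8 m.u.

The two most frequent reciprocal classes, T VI k and t vi K, are the parental types, so the F1 was T VI k / t vi K.
The two rarest classes, t VI k and T vi K, are the double crossovers. Comparing them with the parentals, only the t allele has switched, so t is the middle locus and the order is vi – t – k.
Crossovers in the t–k interval produce the single-crossover classes T VI K and t vi k (34 + 30 = 64) plus the double crossovers (17).
RF(t–k) = (64 + 17) / 687 = 81/687 = 0.1179 → 11.8 m.u.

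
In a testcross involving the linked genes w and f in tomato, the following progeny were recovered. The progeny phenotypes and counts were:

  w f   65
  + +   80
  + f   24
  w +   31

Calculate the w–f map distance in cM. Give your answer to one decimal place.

27.5 cM

The two most frequent classes, + + (80) and w f (65), are the parental types, so the F1 was + + / w f.
The recombinant classes are + f and w +: 24 + 31 = 55.
Recombination frequency = 55/200 = 0.2750 ≈ 27.5%, i.e. 27.5 cM.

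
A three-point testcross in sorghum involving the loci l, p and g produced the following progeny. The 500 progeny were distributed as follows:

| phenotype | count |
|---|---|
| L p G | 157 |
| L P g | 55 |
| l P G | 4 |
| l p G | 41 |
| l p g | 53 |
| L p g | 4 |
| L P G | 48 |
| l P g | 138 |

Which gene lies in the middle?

g

The two most frequent reciprocal classes, l P g and L p G, are the parental types, so the F1 was l P g / L p G.
The two rarest classes, l P G and L p g, are the double crossovers. Comparing them with the parentals, only the g allele has switched, so g is the middle locus and the order is p – g – l.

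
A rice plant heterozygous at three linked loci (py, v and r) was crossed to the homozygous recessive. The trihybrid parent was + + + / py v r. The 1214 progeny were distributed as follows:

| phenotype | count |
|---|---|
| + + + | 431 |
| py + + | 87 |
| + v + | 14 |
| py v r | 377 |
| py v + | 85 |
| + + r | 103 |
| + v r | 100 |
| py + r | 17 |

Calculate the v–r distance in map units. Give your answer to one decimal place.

The two rarest classes, + v + and py + r, are the double crossovers. Comparing them with the parentals, only the v allele has switched, so v is the middle locus and the order is r – v – py.
Crossovers in the r–v interval produce the single-crossover classes + + r and py v + (103 + 85 = 188) plus the double crossovers (31).
RF(r–v) = (188 + 31) / 1214 = 219/1214 = 0.1804 → 18.0 map units.

18.0 map units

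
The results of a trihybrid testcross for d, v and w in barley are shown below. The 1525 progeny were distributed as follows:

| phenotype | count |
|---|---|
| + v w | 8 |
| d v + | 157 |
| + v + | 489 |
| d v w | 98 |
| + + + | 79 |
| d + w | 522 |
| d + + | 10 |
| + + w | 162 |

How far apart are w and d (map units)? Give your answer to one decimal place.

The two most frequent reciprocal classes, + v + and d + w, are the parental types, so the F1 was + v + / d + w.
The two rarest classes, + v w and d + +, are the double crossovers. Comparing them with the parentals, only the w allele has switched, so w is the middle locus and the order is v – w – d.
Crossovers in the w–d interval produce the single-crossover classes d v + and + + w (157 + 162 = 319) plus the double crossovers (18).
RF(w–d) = (319 + 18) / 1525 = 337/1525 = 0.2210 → 22.1 map units.

22.1 map units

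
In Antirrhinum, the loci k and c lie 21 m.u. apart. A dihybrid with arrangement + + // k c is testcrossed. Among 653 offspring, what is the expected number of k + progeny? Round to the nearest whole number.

69

A map distance of 21 m.u. corresponds to a recombination frequency of 0.210.
The F1 is + + / k c, so k + is a recombinant gamete class with expected frequency r/2 = 0.210/2 = 0.1050.
Expected number = 0.1050 × 653 = 68.56 ≈ 69.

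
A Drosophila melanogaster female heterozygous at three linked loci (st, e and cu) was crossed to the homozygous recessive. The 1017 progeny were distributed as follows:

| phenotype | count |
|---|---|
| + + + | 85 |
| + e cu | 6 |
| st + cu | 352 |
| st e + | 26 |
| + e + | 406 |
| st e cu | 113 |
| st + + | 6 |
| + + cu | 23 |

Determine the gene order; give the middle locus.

The two most frequent reciprocal classes, st + cu and + e +, are the parental types, so the F1 was st + cu / + e +.
The two rarest classes, st + + and + e cu, are the double crossovers. Comparing them with the parentals, only the cu allele has switched, so cu is the middle locus and the order is e – cu – st.

cu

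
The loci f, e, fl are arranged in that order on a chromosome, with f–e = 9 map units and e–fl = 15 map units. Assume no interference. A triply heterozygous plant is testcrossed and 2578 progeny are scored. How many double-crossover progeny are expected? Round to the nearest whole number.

Map distances give recombination frequencies of 0.090 and 0.150 for the two intervals.
With no interference, expected double-crossover frequency = 0.090 × 0.150 = 0.01350.
Expected number = 0.01350 × 2578 = 34.80 ≈ 35.

35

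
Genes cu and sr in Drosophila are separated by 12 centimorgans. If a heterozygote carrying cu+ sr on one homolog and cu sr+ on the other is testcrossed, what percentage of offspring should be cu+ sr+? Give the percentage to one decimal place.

A map distance of 12 centimorgans corresponds to a recombination frequency of 0.120.
The F1 is cu+ sr / cu sr+, so cu+ sr+ is a recombinant gamete class with expected frequency r/2 = 0.120/2 = 0.0600.
That is 0.0600 = 6.0% of the progeny.

6.0%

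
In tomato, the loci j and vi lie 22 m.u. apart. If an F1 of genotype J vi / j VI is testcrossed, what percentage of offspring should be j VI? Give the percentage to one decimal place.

A map distance of 22 m.u. corresponds to a recombination frequency of 0.220.
The F1 is J vi / j VI, so j VI is a parental gamete class with expected frequency (1 − r)/2 = 0.780/2 = 0.3900.
That is 0.3900 = 39.0% of the progeny.

39.0%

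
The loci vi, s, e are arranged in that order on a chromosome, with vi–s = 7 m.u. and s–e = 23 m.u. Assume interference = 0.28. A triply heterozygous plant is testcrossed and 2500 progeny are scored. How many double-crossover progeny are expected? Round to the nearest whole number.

Map distances give recombination frequencies of 0.070 and 0.230 for the two intervals.
With interference 0.28 (so coincidence = 0.72), expected double-crossover frequency = 0.070 × 0.230 × 0.72 = 0.01159.
Expected number = 0.01159 × 2500 = 28.98 ≈ 29.

29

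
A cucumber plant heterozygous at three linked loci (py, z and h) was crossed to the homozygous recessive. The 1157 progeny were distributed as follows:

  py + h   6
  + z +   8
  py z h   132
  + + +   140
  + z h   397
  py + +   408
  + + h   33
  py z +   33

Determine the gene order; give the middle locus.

The two most frequent reciprocal classes, + z h and py + +, are the parental types, so the F1 was + z h / py + +.
The two rarest classes, + z + and py + h, are the double crossovers. Comparing them with the parentals, only the h allele has switched, so h is the middle locus and the order is z – h – py.

h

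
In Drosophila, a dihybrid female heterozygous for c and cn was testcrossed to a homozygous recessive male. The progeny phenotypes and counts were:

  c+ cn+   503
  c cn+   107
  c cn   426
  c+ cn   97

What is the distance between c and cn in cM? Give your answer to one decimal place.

The two most frequent classes, c+ cn+ (503) and c cn (426), are the parental types, so the F1 was c+ cn+ / c cn.
The recombinant classes are c+ cn and c cn+: 97 + 107 = 204.
Recombination frequency = 204/1133 = 0.1801 ≈ 18.0%, i.e. 18.0 cM.

18.0 cM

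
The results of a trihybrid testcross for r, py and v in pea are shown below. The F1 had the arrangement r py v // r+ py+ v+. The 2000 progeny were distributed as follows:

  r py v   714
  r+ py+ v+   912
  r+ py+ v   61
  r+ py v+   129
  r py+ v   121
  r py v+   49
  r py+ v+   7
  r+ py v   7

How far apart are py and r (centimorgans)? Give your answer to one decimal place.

13.2 centimorgans

The two rarest classes, r+ py v and r py+ v+, are the double crossovers. Comparing them with the parentals, only the r allele has switched, so r is the middle locus and the order is v – r – py.
Crossovers in the r–py interval produce the single-crossover classes r py+ v and r+ py v+ (121 + 129 = 250) plus the double crossovers (14).
RF(r–py) = (250 + 14) / 2000 = 264/2000 = 0.1320 → 13.2 centimorgans.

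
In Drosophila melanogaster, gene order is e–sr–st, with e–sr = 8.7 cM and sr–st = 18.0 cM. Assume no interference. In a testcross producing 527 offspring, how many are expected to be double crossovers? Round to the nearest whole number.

8

Map distances give recombination frequencies of 0.087 and 0.180 for the two intervals.
With no interference, expected double-crossover frequency = 0.087 × 0.180 = 0.01566.
Expected number = 0.01566 × 527 = 8.25 ≈ 8.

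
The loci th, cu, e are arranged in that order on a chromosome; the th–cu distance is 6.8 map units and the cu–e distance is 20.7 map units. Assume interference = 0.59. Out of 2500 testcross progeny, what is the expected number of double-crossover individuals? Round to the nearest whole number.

14

Map distances give recombination frequencies of 0.068 and 0.207 for the two intervals.
With interference 0.59 (so coincidence = 0.41), expected double-crossover frequency = 0.068 × 0.207 × 0.41 = 0.00577.
Expected number = 0.00577 × 2500 = 14.43 ≈ 14.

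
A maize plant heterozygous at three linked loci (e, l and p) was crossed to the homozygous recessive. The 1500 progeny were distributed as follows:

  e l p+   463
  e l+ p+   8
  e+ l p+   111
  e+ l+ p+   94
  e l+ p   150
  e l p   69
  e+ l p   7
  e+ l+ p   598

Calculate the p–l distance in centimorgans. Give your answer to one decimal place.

The two most frequent reciprocal classes, e l p+ and e+ l+ p, are the parental types, so the F1 was e l p+ / e+ l+ p.
The two rarest classes, e l+ p+ and e+ l p, are the double crossovers. Comparing them with the parentals, only the l allele has switched, so l is the middle locus and the order is p – l – e.
Crossovers in the p–l interval produce the single-crossover classes e l p and e+ l+ p+ (69 + 94 = 163) plus the double crossovers (15).
RF(p–l) = (163 + 15) / 1500 = 178/1500 = 0.1187 → 11.9 centimorgans.

11.9 centimorgans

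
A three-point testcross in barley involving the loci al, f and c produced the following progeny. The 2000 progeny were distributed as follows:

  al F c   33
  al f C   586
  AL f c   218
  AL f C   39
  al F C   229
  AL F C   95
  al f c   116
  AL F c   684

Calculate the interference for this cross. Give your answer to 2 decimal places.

The two most frequent reciprocal classes, al f C and AL F c, are the parental types, so the F1 was al f C / AL F c.
The two rarest classes, AL f C and al F c, are the double crossovers. Comparing them with the parentals, only the al allele has switched, so al is the middle locus and the order is c – al – f.
c–al: (211 + 72)/2000 = 0.1415; al–f: (447 + 72)/2000 = 0.2595.
Expected DCO frequency = 0.1415 × 0.2595 ≈ 0.03672; observed = 72/2000 ≈ 0.03600.
Coefficient of coincidence = 0.03600/0.03672 ≈ 0.98; interference = 1 − 0.98 = 0.02.

0.02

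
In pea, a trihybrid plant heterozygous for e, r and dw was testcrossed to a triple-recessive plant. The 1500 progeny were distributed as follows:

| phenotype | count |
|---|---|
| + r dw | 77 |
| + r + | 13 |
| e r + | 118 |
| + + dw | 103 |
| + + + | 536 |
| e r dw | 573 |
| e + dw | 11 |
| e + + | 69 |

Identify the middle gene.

The two most frequent reciprocal classes, e r dw and + + +, are the parental types, so the F1 was e r dw / + + +.
The two rarest classes, e + dw and + r +, are the double crossovers. Comparing them with the parentals, only the r allele has switched, so r is the middle locus and the order is e – r – dw.

r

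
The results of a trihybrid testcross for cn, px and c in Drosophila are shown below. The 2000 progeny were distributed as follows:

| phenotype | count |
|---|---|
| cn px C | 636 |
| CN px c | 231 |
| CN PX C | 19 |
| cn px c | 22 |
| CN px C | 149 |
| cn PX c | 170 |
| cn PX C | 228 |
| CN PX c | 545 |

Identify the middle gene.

The two most frequent reciprocal classes, cn px C and CN PX c, are the parental types, so the F1 was cn px C / CN PX c.
The two rarest classes, cn px c and CN PX C, are the double crossovers. Comparing them with the parentals, only the c allele has switched, so c is the middle locus and the order is px – c – cn.

c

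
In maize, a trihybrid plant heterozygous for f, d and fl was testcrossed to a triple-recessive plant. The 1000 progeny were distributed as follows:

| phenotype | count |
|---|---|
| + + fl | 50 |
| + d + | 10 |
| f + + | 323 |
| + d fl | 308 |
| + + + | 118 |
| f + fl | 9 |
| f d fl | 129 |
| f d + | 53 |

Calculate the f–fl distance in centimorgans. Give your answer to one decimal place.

The two most frequent reciprocal classes, f + + and + d fl, are the parental types, so the F1 was f + + / + d fl.
The two rarest classes, f + fl and + d +, are the double crossovers. Comparing them with the parentals, only the fl allele has switched, so fl is the middle locus and the order is d – fl – f.
Crossovers in the fl–f interval produce the single-crossover classes + + + and f d fl (118 + 129 = 247) plus the double crossovers (19).
RF(fl–f) = (247 + 19) / 1000 = 266/1000 = 0.2660 → 26.6 centimorgans.

26.6 centimorgans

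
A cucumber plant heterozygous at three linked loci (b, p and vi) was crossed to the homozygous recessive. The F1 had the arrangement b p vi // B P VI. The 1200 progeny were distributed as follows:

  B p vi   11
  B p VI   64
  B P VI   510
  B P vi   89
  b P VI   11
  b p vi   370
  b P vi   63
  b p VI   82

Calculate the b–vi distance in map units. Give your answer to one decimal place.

16.1 map units

The two rarest classes, B p vi and b P VI, are the double crossovers. Comparing them with the parentals, only the b allele has switched, so b is the middle locus and the order is vi – b – p.
Crossovers in the vi–b interval produce the single-crossover classes b p VI and B P vi (82 + 89 = 171) plus the double crossovers (22).
RF(vi–b) = (171 + 22) / 1200 = 193/1200 = 0.1608 → 16.1 map units.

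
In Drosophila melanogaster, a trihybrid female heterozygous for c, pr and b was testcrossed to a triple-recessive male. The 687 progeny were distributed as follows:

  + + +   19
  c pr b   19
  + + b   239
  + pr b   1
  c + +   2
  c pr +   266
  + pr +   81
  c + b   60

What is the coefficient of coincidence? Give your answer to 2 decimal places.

0.35

The two most frequent reciprocal classes, + + b and c pr +, are the parental types, so the F1 was + + b / c pr +.
The two rarest classes, + pr b and c + +, are the double crossovers. Comparing them with the parentals, only the pr allele has switched, so pr is the middle locus and the order is b – pr – c.
b–pr: (38 + 3)/687 = 0.0597; pr–c: (141 + 3)/687 = 0.2096.
Expected DCO frequency = 0.0597 × 0.2096 ≈ 0.01251; observed = 3/687 ≈ 0.00437.
Coefficient of coincidence = 0.00437/0.01251 ≈ 0.35.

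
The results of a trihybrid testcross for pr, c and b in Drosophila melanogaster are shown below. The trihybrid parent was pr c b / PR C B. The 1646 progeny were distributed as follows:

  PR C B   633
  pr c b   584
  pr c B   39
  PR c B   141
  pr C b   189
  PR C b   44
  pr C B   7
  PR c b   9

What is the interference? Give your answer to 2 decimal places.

0.23

The two rarest classes, PR c b and pr C B, are the double crossovers. Comparing them with the parentals, only the pr allele has switched, so pr is the middle locus and the order is c – pr – b.
c–pr: (330 + 16)/1646 = 0.2102; pr–b: (83 + 16)/1646 = 0.0601.
Expected DCO frequency = 0.2102 × 0.0601 ≈ 0.01263; observed = 16/1646 ≈ 0.00972.
Coefficient of coincidence = 0.00972/0.01263 ≈ 0.77; interference = 1 − 0.77 = 0.23.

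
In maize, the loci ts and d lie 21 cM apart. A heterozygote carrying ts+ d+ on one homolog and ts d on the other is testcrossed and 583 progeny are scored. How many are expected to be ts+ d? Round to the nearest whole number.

A map distance of 21 cM corresponds to a recombination frequency of 0.210.
The F1 is ts+ d+ / ts d, so ts+ d is a recombinant gamete class with expected frequency r/2 = 0.210/2 = 0.1050.
Expected number = 0.1050 × 583 = 61.21 ≈ 61.

61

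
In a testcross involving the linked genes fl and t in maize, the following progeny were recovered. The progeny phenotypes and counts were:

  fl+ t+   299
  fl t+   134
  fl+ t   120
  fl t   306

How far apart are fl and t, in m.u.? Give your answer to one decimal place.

The two most frequent classes, fl+ t+ (299) and fl t (306), are the parental types, so the F1 was fl+ t+ / fl t.
The recombinant classes are fl+ t and fl t+: 120 + 134 = 254.
Recombination frequency = 254/859 = 0.2957 ≈ 29.6%, i.e. 29.6 m.u.

29.6 m.u.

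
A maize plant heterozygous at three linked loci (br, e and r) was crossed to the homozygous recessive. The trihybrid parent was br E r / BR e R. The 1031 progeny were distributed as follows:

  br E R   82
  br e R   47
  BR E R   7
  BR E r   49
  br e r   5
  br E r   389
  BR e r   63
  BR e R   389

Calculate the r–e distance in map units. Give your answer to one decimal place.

15.2 map units

The two rarest classes, br e r and BR E R, are the double crossovers. Comparing them with the parentals, only the e allele has switched, so e is the middle locus and the order is br – e – r.
Crossovers in the e–r interval produce the single-crossover classes br E R and BR e r (82 + 63 = 145) plus the double crossovers (12).
RF(e–r) = (145 + 12) / 1031 = 157/1031 = 0.1523 → 15.2 map units.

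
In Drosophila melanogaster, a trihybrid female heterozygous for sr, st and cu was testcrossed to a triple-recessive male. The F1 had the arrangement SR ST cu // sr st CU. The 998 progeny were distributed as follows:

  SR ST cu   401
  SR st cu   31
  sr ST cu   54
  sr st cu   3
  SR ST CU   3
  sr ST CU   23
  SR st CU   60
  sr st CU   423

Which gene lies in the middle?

cu

The two rarest classes, SR ST CU and sr st cu, are the double crossovers. Comparing them with the parentals, only the cu allele has switched, so cu is the middle locus and the order is st – cu – sr.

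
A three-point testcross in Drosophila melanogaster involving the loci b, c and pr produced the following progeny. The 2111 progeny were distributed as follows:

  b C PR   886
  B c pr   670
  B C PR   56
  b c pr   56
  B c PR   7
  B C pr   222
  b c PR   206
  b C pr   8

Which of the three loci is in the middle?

pr

The two most frequent reciprocal classes, b C PR and B c pr, are the parental types, so the F1 was b C PR / B c pr.
The two rarest classes, b C pr and B c PR, are the double crossovers. Comparing them with the parentals, only the pr allele has switched, so pr is the middle locus and the order is c – pr – b.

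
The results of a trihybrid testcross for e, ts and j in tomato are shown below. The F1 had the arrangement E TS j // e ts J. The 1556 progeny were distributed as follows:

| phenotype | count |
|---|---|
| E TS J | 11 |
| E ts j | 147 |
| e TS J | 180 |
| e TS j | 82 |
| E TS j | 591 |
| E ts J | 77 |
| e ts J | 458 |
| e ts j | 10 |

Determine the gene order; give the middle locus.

j

The two rarest classes, E TS J and e ts j, are the double crossovers. Comparing them with the parentals, only the j allele has switched, so j is the middle locus and the order is e – j – ts.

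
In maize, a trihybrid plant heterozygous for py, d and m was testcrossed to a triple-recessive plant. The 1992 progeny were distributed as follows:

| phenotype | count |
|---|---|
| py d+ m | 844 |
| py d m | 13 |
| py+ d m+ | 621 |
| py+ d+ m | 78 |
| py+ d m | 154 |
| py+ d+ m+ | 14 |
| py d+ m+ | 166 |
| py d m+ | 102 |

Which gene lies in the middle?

d

The two most frequent reciprocal classes, py d+ m and py+ d m+, are the parental types, so the F1 was py d+ m / py+ d m+.
The two rarest classes, py d m and py+ d+ m+, are the double crossovers. Comparing them with the parentals, only the d allele has switched, so d is the middle locus and the order is m – d – py.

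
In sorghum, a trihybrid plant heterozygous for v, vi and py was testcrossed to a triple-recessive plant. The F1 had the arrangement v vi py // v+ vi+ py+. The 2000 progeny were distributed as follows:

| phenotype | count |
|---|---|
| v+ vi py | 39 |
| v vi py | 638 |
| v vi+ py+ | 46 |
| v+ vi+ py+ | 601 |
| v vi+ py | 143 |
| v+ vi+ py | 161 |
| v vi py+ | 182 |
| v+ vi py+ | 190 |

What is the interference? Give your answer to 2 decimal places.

The two rarest classes, v+ vi py and v vi+ py+, are the double crossovers. Comparing them with the parentals, only the v allele has switched, so v is the middle locus and the order is py – v – vi.
py–v: (343 + 85)/2000 = 0.2140; v–vi: (333 + 85)/2000 = 0.2090.
Expected DCO frequency = 0.2140 × 0.2090 ≈ 0.04473; observed = 85/2000 ≈ 0.04250.
Coefficient of coincidence = 0.04250/0.04473 ≈ 0.95; interference = 1 − 0.95 = 0.05.

0.05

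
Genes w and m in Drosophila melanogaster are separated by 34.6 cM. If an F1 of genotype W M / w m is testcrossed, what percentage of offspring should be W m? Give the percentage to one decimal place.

A map distance of 34.6 cM corresponds to a recombination frequency of 0.346.
The F1 is W M / w m, so W m is a recombinant gamete class with expected frequency r/2 = 0.346/2 = 0.1730.
That is 0.1730 = 17.3% of the progeny.

17.3%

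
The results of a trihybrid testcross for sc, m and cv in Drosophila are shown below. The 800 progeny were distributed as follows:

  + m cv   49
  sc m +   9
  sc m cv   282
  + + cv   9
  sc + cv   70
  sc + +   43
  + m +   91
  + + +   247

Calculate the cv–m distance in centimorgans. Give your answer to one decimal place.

The two most frequent reciprocal classes, sc m cv and + + +, are the parental types, so the F1 was sc m cv / + + +.
The two rarest classes, sc m + and + + cv, are the double crossovers. Comparing them with the parentals, only the cv allele has switched, so cv is the middle locus and the order is m – cv – sc.
Crossovers in the m–cv interval produce the single-crossover classes sc + cv and + m + (70 + 91 = 161) plus the double crossovers (18).
RF(m–cv) = (161 + 18) / 800 = 179/800 = 0.2238 → 22.4 centimorgans.

22.4 centimorgans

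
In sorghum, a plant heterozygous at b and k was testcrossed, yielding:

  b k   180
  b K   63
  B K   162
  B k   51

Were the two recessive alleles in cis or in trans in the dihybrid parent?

cis

The two most frequent classes are B K (162) and b k (180); these are the parental (non-recombinant) types.
So the F1 carried B K on one chromosome and b k on the other — the recessive alleles are on the same chromosome (cis / coupling).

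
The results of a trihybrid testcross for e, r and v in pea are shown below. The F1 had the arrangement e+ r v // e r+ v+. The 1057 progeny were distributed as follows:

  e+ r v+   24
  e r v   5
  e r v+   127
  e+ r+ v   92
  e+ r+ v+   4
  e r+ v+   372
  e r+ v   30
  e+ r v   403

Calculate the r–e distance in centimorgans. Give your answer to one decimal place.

The two rarest classes, e r v and e+ r+ v+, are the double crossovers. Comparing them with the parentals, only the e allele has switched, so e is the middle locus and the order is r – e – v.
Crossovers in the r–e interval produce the single-crossover classes e+ r+ v and e r v+ (92 + 127 = 219) plus the double crossovers (9).
RF(r–e) = (219 + 9) / 1057 = 228/1057 = 0.2157 → 21.6 centimorgans.

21.6 centimorgans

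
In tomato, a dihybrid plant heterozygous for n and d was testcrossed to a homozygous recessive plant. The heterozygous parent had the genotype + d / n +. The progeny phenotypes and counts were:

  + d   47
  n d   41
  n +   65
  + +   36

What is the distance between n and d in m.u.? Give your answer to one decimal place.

40.7 m.u.

The recombinant classes are + + and n d: 36 + 41 = 77.
Recombination frequency = 77/189 = 0.4074 ≈ 40.7%, i.e. 40.7 m.u.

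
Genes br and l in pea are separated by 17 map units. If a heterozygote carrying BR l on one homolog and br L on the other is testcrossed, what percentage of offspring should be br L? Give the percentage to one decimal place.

A map distance of 17 map units corresponds to a recombination frequency of 0.170.
The F1 is BR l / br L, so br L is a parental gamete class with expected frequency (1 − r)/2 = 0.830/2 = 0.4150.
That is 0.4150 = 41.5% of the progeny.

41.5%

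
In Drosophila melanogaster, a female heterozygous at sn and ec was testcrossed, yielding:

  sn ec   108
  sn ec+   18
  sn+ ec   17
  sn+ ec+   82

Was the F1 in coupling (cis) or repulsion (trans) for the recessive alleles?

cis

The two most frequent classes are sn+ ec+ (82) and sn ec (108); these are the parental (non-recombinant) types.
So the F1 carried sn+ ec+ on one chromosome and sn ec on the other — the recessive alleles are on the same chromosome (cis / coupling).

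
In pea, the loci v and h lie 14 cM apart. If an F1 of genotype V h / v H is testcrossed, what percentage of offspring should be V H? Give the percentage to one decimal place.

A map distance of 14 cM corresponds to a recombination frequency of 0.140.
The F1 is V h / v H, so V H is a recombinant gamete class with expected frequency r/2 = 0.140/2 = 0.0700.
That is 0.0700 = 7.0% of the progeny.

7.0%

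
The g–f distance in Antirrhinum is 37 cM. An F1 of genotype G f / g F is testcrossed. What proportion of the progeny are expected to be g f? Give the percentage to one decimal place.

A map distance of 37 cM corresponds to a recombination frequency of 0.370.
The F1 is G f / g F, so g f is a recombinant gamete class with expected frequency r/2 = 0.370/2 = 0.1850.
That is 0.1850 = 18.5% of the progeny.

18.5%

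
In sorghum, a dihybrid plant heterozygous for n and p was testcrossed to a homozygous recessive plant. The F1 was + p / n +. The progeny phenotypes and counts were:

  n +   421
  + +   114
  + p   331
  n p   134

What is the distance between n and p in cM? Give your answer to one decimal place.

24.8 cM

The recombinant classes are + + and n p: 114 + 134 = 248.
Recombination frequency = 248/1000 = 0.2480 ≈ 24.8%, i.e. 24.8 cM.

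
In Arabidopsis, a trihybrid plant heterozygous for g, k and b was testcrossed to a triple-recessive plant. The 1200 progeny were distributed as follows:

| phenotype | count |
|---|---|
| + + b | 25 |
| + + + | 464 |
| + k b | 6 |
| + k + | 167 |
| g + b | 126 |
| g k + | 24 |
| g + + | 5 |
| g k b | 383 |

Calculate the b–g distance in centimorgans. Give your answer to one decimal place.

The two most frequent reciprocal classes, + + + and g k b, are the parental types, so the F1 was + + + / g k b.
The two rarest classes, g + + and + k b, are the double crossovers. Comparing them with the parentals, only the g allele has switched, so g is the middle locus and the order is k – g – b.
Crossovers in the g–b interval produce the single-crossover classes + + b and g k + (25 + 24 = 49) plus the double crossovers (11).
RF(g–b) = (49 + 11) / 1200 = 60/1200 = 0.0500 → 5.0 centimorgans.

5.0 centimorgans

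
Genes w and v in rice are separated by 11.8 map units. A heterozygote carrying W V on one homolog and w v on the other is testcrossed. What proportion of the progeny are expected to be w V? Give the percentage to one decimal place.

A map distance of 11.8 map units corresponds to a recombination frequency of 0.118.
The F1 is W V / w v, so w V is a recombinant gamete class with expected frequency r/2 = 0.118/2 = 0.0590.
That is 0.0590 = 5.9% of the progeny.

5.9%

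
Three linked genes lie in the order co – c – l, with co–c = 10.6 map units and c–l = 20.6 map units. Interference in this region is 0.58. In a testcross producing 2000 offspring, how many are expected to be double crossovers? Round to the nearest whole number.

18

Map distances give recombination frequencies of 0.106 and 0.206 for the two intervals.
With interference 0.58 (so coincidence = 0.42), expected double-crossover frequency = 0.106 × 0.206 × 0.42 = 0.00917.
Expected number = 0.00917 × 2000 = 18.34 ≈ 18.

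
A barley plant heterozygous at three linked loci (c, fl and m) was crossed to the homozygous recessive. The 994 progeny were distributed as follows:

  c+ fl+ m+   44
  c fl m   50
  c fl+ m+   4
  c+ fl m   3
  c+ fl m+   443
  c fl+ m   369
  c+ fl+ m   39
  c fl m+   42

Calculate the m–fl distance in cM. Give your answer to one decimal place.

The two most frequent reciprocal classes, c+ fl m+ and c fl+ m, are the parental types, so the F1 was c+ fl m+ / c fl+ m.
The two rarest classes, c+ fl m and c fl+ m+, are the double crossovers. Comparing them with the parentals, only the m allele has switched, so m is the middle locus and the order is fl – m – c.
Crossovers in the fl–m interval produce the single-crossover classes c+ fl+ m+ and c fl m (44 + 50 = 94) plus the double crossovers (7).
RF(fl–m) = (94 + 7) / 994 = 101/994 = 0.1016 → 10.2 cM.

10.2 cM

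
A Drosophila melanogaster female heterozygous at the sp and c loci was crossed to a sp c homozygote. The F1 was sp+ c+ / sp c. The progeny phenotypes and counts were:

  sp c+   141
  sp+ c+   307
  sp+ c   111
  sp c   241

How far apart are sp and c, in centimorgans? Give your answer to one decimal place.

31.5 centimorgans

The recombinant classes are sp+ c and sp c+: 111 + 141 = 252.
Recombination frequency = 252/800 = 0.3150 ≈ 31.5%, i.e. 31.5 centimorgans.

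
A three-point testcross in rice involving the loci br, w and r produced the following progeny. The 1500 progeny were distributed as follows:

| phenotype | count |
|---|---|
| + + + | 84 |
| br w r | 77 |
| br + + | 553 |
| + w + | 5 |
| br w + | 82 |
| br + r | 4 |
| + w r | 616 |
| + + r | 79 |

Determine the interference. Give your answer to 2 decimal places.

0.53

The two most frequent reciprocal classes, + w r and br + +, are the parental types, so the F1 was + w r / br + +.
The two rarest classes, + w + and br + r, are the double crossovers. Comparing them with the parentals, only the r allele has switched, so r is the middle locus and the order is br – r – w.
br–r: (161 + 9)/1500 = 0.1133; r–w: (161 + 9)/1500 = 0.1133.
Expected DCO frequency = 0.1133 × 0.1133 ≈ 0.01284; observed = 9/1500 ≈ 0.00600.
Coefficient of coincidence = 0.00600/0.01284 ≈ 0.47; interference = 1 − 0.47 = 0.53.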